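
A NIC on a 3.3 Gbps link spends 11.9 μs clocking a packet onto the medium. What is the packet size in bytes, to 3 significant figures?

L = R × t_tx = 3300000000 b/s × 1.19e-05 s = 39270 bits.
In bytes: 39270 / 8 = 4910 bytes.

4910 bytes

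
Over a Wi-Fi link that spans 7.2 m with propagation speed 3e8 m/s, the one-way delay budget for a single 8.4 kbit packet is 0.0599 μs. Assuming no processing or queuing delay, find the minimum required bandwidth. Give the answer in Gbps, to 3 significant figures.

234 Gbps

Propagation delay = 7.2 / 300000000 = 0.024 μs.
Transmission budget = 0.0599 − 0.024 = 0.0359 μs.
R ≥ L / t_tx = 8400 bits / 3.59e-08 s = 234 Gbps.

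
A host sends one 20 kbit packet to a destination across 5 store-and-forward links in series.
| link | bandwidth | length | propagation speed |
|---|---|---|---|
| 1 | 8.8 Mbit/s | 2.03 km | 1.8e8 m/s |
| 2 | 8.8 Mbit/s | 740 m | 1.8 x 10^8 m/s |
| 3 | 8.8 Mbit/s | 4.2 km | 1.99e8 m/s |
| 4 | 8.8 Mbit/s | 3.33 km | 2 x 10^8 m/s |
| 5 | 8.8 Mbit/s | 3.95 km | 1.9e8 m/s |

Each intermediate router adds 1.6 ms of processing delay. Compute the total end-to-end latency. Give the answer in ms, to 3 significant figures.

17.8 ms

L = 20000 bits.
Transmission delay per hop = L/R = 20000/8800000 = 2.27273 ms; 5 hops → 11.3636 ms.
Propagation delays (d/s per hop): 0.0112778, 0.00411111, 0.0211055, 0.01665, 0.0207895 ms; sum = 0.0739339 ms.
Processing at 4 router(s): 4 × 1.6 ms = 6.4 ms.
End-to-end = 17.8 ms.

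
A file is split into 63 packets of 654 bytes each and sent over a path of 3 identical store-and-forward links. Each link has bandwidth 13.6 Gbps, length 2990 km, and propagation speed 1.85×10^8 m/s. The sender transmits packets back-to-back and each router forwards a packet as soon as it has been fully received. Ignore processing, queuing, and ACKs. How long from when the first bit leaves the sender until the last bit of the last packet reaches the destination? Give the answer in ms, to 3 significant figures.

48.5 ms

Per-hop transmission t_tx = L/R = 5232/13600000000 = 0.000384706 ms.
Per-hop propagation t_prop = 2990000/185000000 = 16.1622 ms.
Pipeline fill: first packet needs 3·t_tx to clear all hops; remaining 62 packets each add one t_tx.
Total = (3+63-1)·t_tx + 3·t_prop = 65·0.000384706 + 3·16.1622 = 48.5 ms.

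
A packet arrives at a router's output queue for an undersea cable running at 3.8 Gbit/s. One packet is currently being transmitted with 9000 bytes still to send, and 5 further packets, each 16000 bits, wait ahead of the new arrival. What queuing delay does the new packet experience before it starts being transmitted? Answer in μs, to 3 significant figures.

Each queued packet: L/R = 16000/3800000000 = 4.21053 μs.
5 queued → 21.0526 μs.
Plus remaining 72000 bits of current packet: 18.9474 μs.
Queuing delay = 40.0 μs.

40.0 μs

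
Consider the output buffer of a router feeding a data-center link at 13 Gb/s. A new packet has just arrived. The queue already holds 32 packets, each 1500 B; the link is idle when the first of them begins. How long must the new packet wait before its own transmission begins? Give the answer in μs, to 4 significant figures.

29.54 μs

Each queued packet: L/R = 12000/13000000000 = 0.923077 μs.
32 queued → 29.5385 μs.
Queuing delay = 29.54 μs.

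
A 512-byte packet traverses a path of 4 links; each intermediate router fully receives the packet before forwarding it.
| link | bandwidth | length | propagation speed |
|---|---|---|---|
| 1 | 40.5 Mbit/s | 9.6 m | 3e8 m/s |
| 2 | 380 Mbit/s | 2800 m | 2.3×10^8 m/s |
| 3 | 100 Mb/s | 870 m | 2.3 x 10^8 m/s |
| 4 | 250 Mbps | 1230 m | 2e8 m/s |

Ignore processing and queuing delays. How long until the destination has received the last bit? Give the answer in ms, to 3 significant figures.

0.191 ms

L = 512 × 8 = 4096 bits.
Transmission delays (L/R per hop): 0.101136, 0.0107789, 0.04096, 0.016384 ms; sum = 0.169259 ms.
Propagation delays (d/s per hop): 3.2e-05, 0.0121739, 0.00378261, 0.00615 ms; sum = 0.0221385 ms.
End-to-end = 0.191 ms.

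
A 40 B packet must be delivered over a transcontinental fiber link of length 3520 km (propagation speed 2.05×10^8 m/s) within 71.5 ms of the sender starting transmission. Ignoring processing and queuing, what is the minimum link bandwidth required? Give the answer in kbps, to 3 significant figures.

L = 320 bits.
Propagation delay = 3520000 / 2.05e+08 = 17.1707 ms.
Transmission budget = 71.5 − 17.1707 = 54.3293 ms.
R ≥ L / t_tx = 320 bits / 0.0543293 s = 5.89 kbps.

5.89 kbps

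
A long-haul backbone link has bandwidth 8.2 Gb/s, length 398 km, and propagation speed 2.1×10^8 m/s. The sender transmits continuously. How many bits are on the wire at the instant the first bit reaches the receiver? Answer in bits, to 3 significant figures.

15500000 bits

Propagation delay = 398000 / 210000000 = 0.00189524 s.
BDP = R × t_prop = 8.2e+09 × 0.00189524 = 15541000 bits.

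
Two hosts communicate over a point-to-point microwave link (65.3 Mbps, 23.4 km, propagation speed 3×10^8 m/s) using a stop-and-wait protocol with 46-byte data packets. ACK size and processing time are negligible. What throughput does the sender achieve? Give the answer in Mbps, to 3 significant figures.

2.28 Mbps

t_tx = L/R = 368/65300000 = 5.63553e-06 s.
t_prop = 23400/300000000 = 7.8e-05 s; RTT = 0.000156 s.
Cycle = t_tx + RTT = 0.000161636 s.
Throughput = L / cycle = 368 / 0.000161636 = 2.28 Mbps.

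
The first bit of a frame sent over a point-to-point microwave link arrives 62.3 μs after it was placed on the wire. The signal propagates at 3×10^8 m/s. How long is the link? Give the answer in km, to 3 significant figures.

18.7 km

d = s × t_prop = 300000000 × 6.23e-05 = 18.7 km.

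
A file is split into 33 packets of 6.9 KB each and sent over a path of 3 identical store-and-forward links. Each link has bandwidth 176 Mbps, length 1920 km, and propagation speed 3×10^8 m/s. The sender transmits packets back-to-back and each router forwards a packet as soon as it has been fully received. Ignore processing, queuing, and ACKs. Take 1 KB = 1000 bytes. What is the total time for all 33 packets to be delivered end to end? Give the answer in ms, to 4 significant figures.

Per-hop transmission t_tx = L/R = 55200/176000000 = 0.313636 ms.
Per-hop propagation t_prop = 1920000/300000000 = 6.4 ms.
Pipeline fill: first packet needs 3·t_tx to clear all hops; remaining 32 packets each add one t_tx.
Total = (3+33-1)·t_tx + 3·t_prop = 35·0.313636 + 3·6.4 = 30.18 ms.

30.18 ms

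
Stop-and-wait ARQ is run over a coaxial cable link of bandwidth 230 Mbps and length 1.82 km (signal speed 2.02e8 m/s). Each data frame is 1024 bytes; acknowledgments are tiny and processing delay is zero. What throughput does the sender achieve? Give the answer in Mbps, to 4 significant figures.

t_tx = L/R = 8192/230000000 = 3.56174e-05 s.
t_prop = 1820/202000000 = 9.0099e-06 s; RTT = 1.80198e-05 s.
Cycle = t_tx + RTT = 5.36372e-05 s.
Throughput = L / cycle = 8192 / 5.36372e-05 = 152.7 Mbps.

152.7 Mbps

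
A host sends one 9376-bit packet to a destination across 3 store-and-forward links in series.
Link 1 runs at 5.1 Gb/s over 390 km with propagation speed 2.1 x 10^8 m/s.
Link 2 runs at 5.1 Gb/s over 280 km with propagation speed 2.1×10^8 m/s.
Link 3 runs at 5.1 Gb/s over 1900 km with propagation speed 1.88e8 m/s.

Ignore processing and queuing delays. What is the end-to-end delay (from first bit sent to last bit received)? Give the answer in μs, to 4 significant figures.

13300 μs

Transmission delay per hop = L/R = 9376/5100000000 = 1.83843 μs; 3 hops → 5.51529 μs.
Propagation delays (d/s per hop): 1857.14, 1333.33, 10106.4 μs; sum = 13296.9 μs.
End-to-end = 13300 μs.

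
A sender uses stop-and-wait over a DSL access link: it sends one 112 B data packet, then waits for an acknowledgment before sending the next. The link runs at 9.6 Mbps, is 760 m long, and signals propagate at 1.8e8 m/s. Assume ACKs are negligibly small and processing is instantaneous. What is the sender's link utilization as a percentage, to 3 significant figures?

91.7 %

t_tx = L/R = 896/9600000 = 9.33333e-05 s.
t_prop = 760/180000000 = 4.22222e-06 s; RTT = 8.44444e-06 s.
Cycle = t_tx + RTT = 0.000101778 s.
Utilization = t_tx / cycle = 9.33333e-05/0.000101778 = 91.7 %.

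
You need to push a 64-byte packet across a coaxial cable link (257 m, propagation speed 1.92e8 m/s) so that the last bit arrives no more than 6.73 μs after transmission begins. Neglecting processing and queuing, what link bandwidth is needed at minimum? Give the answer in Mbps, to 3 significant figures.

L = 512 bits.
Propagation delay = 257 / 192000000 = 1.33854 μs.
Transmission budget = 6.73 − 1.33854 = 5.39146 μs.
R ≥ L / t_tx = 512 bits / 5.39146e-06 s = 95.0 Mbps.

95.0 Mbps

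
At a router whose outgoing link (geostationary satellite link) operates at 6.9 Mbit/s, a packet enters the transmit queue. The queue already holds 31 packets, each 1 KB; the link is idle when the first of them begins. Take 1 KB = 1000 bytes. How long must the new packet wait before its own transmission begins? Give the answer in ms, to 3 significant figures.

Each queued packet: L/R = 8000/6900000 = 1.15942 ms.
31 queued → 35.942 ms.
Queuing delay = 35.9 ms.

35.9 ms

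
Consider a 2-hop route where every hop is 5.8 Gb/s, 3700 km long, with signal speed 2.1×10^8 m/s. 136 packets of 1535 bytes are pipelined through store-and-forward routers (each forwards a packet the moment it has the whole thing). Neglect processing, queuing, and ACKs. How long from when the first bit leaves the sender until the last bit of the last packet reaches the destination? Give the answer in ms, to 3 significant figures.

35.5 ms

Per-hop transmission t_tx = L/R = 12280/5800000000 = 0.00211724 ms.
Per-hop propagation t_prop = 3700000/210000000 = 17.619 ms.
Pipeline fill: first packet needs 2·t_tx to clear all hops; remaining 135 packets each add one t_tx.
Total = (2+136-1)·t_tx + 2·t_prop = 137·0.00211724 + 2·17.619 = 35.5 ms.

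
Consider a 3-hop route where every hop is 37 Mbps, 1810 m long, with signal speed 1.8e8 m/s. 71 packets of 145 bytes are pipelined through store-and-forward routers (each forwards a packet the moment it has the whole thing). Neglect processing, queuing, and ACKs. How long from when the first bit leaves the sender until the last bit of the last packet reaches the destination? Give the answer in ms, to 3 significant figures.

Per-hop transmission t_tx = L/R = 1160/37000000 = 0.0313514 ms.
Per-hop propagation t_prop = 1810/180000000 = 0.0100556 ms.
Pipeline fill: first packet needs 3·t_tx to clear all hops; remaining 70 packets each add one t_tx.
Total = (3+71-1)·t_tx + 3·t_prop = 73·0.0313514 + 3·0.0100556 = 2.32 ms.

2.32 ms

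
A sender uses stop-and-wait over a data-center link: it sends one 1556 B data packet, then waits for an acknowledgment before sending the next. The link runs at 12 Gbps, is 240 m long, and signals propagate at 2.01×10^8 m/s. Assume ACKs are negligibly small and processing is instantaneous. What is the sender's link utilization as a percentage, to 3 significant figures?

30.3 %

t_tx = L/R = 12448/12000000000 = 1.03733e-06 s.
t_prop = 240/2.01e+08 = 1.19403e-06 s; RTT = 2.38806e-06 s.
Cycle = t_tx + RTT = 3.42539e-06 s.
Utilization = t_tx / cycle = 1.03733e-06/3.42539e-06 = 30.3 %.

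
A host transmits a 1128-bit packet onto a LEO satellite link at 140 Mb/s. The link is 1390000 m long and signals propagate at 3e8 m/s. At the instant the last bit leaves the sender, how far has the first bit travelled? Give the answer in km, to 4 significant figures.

2.417 km

t_tx = L/R = 1128/140000000 = 8.05714e-06 s.
Distance = s × t_tx = 300000000 × 8.05714e-06 = 2.417 km.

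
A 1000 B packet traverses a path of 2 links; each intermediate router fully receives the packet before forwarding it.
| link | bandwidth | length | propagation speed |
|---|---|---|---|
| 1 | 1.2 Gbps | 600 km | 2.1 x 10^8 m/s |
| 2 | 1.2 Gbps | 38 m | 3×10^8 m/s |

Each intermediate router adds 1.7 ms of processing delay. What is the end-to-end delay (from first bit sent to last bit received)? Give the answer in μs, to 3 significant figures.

L = 1000 × 8 = 8000 bits.
Transmission delay per hop = L/R = 8000/1200000000 = 6.66667 μs; 2 hops → 13.3333 μs.
Propagation delays (d/s per hop): 2857.14, 0.126667 μs; sum = 2857.27 μs.
Processing at 1 router(s): 1 × 1.7 ms = 1700 μs.
End-to-end = 4570 μs.

4570 μs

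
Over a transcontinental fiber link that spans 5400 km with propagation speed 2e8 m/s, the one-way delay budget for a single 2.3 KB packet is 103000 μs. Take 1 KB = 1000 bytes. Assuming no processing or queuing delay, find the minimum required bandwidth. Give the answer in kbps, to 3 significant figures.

242 kbps

L = 18400 bits.
Propagation delay = 5400000 / 200000000 = 27000 μs.
Transmission budget = 103000 − 27000 = 76000 μs.
R ≥ L / t_tx = 18400 bits / 0.076 s = 242 kbps.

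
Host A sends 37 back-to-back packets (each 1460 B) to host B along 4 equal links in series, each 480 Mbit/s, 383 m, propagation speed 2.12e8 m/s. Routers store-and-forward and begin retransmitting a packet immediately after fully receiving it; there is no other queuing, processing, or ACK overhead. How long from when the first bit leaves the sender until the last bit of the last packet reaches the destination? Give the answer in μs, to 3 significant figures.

981 μs

Per-hop transmission t_tx = L/R = 11680/480000000 = 24.3333 μs.
Per-hop propagation t_prop = 383/212000000 = 1.8066 μs.
Pipeline fill: first packet needs 4·t_tx to clear all hops; remaining 36 packets each add one t_tx.
Total = (4+37-1)·t_tx + 4·t_prop = 40·24.3333 + 4·1.8066 = 981 μs.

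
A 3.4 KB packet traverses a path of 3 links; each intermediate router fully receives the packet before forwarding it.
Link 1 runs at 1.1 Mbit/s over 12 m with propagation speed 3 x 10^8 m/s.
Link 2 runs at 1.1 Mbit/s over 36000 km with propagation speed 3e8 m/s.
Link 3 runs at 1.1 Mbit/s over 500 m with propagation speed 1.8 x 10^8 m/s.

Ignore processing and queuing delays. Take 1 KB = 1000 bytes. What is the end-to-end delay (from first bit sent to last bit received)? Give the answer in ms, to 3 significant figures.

L = 27200 bits.
Transmission delay per hop = L/R = 27200/1100000 = 24.7273 ms; 3 hops → 74.1818 ms.
Propagation delays (d/s per hop): 4e-05, 120, 0.00277778 ms; sum = 120.003 ms.
End-to-end = 194 ms.

194 ms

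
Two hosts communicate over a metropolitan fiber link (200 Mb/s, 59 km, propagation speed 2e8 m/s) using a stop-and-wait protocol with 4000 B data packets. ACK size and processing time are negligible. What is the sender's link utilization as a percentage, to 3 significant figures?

21.3 %

t_tx = L/R = 32000/200000000 = 0.00016 s.
t_prop = 59000/200000000 = 0.000295 s; RTT = 0.00059 s.
Cycle = t_tx + RTT = 0.00075 s.
Utilization = t_tx / cycle = 0.00016/0.00075 = 21.3 %.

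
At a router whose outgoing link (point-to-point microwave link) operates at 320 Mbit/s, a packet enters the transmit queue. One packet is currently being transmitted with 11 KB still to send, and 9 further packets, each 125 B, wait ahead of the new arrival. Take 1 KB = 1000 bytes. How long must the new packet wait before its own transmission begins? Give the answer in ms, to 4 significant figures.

Each queued packet: L/R = 1000/320000000 = 0.003125 ms.
9 queued → 0.028125 ms.
Plus remaining 88000 bits of current packet: 0.275 ms.
Queuing delay = 0.3031 ms.

0.3031 ms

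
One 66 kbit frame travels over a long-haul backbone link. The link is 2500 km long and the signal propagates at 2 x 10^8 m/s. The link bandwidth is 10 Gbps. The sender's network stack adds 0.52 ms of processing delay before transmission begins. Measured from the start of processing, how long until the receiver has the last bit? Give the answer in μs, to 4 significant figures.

L = 66000 bits.
Transmission delay = L/R = 66000 / 10000000000 = 6.6 μs.
Propagation delay = d/s = 2500000 m / 200000000 m/s = 12500 μs.
Plus processing delay 0.52 ms = 520 μs.
Total = 13030 μs.

13030 μs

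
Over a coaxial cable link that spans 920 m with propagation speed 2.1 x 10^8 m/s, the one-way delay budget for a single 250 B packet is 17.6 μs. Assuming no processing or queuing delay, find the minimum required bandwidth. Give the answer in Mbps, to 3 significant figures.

151 Mbps

L = 2000 bits.
Propagation delay = 920 / 210000000 = 4.38095 μs.
Transmission budget = 17.6 − 4.38095 = 13.219 μs.
R ≥ L / t_tx = 2000 bits / 1.3219e-05 s = 151 Mbps.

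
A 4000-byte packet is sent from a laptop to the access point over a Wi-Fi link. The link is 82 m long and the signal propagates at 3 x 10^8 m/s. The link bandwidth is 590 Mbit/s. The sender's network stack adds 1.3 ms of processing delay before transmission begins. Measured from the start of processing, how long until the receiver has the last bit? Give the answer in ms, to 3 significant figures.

L = 4000 × 8 = 32000 bits.
Transmission delay = L/R = 32000 / 590000000 = 0.0542373 ms.
Propagation delay = d/s = 82 m / 300000000 m/s = 0.000273333 ms.
Plus processing delay 1.3 ms = 1.3 ms.
Total = 1.35 ms.

1.35 ms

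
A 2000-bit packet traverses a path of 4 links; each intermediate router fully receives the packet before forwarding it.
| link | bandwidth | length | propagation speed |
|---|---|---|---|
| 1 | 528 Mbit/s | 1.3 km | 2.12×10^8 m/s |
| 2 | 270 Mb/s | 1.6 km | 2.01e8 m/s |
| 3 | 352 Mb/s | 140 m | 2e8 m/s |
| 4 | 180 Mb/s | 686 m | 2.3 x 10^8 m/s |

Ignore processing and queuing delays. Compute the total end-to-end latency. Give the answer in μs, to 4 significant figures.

45.76 μs

Transmission delays (L/R per hop): 3.78788, 7.40741, 5.68182, 11.1111 μs; sum = 27.9882 μs.
Propagation delays (d/s per hop): 6.13208, 7.9602, 0.7, 2.98261 μs; sum = 17.7749 μs.
End-to-end = 45.76 μs.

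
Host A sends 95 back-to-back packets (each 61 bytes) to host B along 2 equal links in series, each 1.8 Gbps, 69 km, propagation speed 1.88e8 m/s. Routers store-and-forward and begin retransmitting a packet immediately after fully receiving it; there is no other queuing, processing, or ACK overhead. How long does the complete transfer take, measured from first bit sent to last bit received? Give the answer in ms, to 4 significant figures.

Per-hop transmission t_tx = L/R = 488/1800000000 = 0.000271111 ms.
Per-hop propagation t_prop = 69000/188000000 = 0.367021 ms.
Pipeline fill: first packet needs 2·t_tx to clear all hops; remaining 94 packets each add one t_tx.
Total = (2+95-1)·t_tx + 2·t_prop = 96·0.000271111 + 2·0.367021 = 0.7601 ms.

0.7601 ms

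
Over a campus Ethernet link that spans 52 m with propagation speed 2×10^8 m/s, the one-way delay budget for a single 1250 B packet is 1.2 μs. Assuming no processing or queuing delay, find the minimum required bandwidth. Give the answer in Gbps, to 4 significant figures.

10.64 Gbps

L = 10000 bits.
Propagation delay = 52 / 200000000 = 0.26 μs.
Transmission budget = 1.2 − 0.26 = 0.94 μs.
R ≥ L / t_tx = 10000 bits / 9.4e-07 s = 10.64 Gbps.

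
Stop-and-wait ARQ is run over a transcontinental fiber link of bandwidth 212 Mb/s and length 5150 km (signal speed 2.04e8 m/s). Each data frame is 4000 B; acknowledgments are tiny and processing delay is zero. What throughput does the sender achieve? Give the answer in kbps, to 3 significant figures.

t_tx = L/R = 32000/212000000 = 0.000150943 s.
t_prop = 5150000/204000000 = 0.0252451 s; RTT = 0.0504902 s.
Cycle = t_tx + RTT = 0.0506411 s.
Throughput = L / cycle = 32000 / 0.0506411 = 632 kbps.

632 kbps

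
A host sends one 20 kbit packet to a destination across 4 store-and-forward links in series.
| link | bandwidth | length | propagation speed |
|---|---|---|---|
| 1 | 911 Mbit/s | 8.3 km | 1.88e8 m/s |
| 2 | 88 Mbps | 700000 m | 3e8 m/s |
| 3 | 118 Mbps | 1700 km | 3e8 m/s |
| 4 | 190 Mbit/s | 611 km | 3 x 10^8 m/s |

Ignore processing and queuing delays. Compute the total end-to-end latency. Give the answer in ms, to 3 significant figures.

L = 20000 bits.
Transmission delays (L/R per hop): 0.0219539, 0.227273, 0.169492, 0.105263 ms; sum = 0.523981 ms.
Propagation delays (d/s per hop): 0.0441489, 2.33333, 5.66667, 2.03667 ms; sum = 10.0808 ms.
End-to-end = 10.6 ms.

10.6 ms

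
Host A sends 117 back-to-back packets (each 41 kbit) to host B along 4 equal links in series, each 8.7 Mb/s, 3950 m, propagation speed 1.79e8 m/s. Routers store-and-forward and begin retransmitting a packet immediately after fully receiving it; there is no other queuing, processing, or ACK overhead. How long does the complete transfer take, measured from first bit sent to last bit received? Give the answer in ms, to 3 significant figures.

Per-hop transmission t_tx = L/R = 41000/8700000 = 4.71264 ms.
Per-hop propagation t_prop = 3950/179000000 = 0.022067 ms.
Pipeline fill: first packet needs 4·t_tx to clear all hops; remaining 116 packets each add one t_tx.
Total = (4+117-1)·t_tx + 4·t_prop = 120·4.71264 + 4·0.022067 = 566 ms.

566 ms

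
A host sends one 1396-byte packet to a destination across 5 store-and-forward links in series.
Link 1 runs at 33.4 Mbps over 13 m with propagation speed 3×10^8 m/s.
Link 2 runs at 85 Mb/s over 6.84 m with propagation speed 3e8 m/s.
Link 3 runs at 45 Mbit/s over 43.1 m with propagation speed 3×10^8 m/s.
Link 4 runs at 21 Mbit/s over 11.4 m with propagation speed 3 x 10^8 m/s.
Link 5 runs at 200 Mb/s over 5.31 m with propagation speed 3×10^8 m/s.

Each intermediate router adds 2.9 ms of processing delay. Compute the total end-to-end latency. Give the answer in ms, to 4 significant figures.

12.90 ms

L = 1396 × 8 = 11168 bits.
Transmission delays (L/R per hop): 0.334371, 0.131388, 0.248178, 0.53181, 0.05584 ms; sum = 1.30159 ms.
Propagation delays (d/s per hop): 4.33333e-05, 2.28e-05, 0.000143667, 3.8e-05, 1.77e-05 ms; sum = 0.0002655 ms.
Processing at 4 router(s): 4 × 2.9 ms = 11.6 ms.
End-to-end = 12.90 ms.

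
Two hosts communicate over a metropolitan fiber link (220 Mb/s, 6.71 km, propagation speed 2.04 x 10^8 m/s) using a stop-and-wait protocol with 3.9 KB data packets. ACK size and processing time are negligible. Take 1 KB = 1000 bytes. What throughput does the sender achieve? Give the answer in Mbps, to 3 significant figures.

150 Mbps

t_tx = L/R = 31200/220000000 = 0.000141818 s.
t_prop = 6710/204000000 = 3.28922e-05 s; RTT = 6.57843e-05 s.
Cycle = t_tx + RTT = 0.000207602 s.
Throughput = L / cycle = 31200 / 0.000207602 = 150 Mbps.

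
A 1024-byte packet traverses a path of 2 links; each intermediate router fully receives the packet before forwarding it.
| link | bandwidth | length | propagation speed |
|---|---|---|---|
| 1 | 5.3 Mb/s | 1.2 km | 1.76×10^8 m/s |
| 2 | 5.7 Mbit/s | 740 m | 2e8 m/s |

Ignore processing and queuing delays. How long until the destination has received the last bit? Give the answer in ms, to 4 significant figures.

2.993 ms

L = 1024 × 8 = 8192 bits.
Transmission delays (L/R per hop): 1.54566, 1.43719 ms; sum = 2.98285 ms.
Propagation delays (d/s per hop): 0.00681818, 0.0037 ms; sum = 0.0105182 ms.
End-to-end = 2.993 ms.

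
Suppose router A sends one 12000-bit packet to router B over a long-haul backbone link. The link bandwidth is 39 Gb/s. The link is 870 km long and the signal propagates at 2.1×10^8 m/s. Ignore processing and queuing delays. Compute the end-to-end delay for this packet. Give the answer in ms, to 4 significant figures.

Transmission delay = L/R = 12000 / 39000000000 = 0.000307692 ms.
Propagation delay = d/s = 870000 m / 210000000 m/s = 4.14286 ms.
Total = 4.143 ms.

4.143 ms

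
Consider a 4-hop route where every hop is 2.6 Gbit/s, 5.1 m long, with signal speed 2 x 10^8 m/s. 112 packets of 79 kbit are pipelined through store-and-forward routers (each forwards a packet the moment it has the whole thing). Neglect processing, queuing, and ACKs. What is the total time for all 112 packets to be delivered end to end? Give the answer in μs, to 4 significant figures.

3494 μs

Per-hop transmission t_tx = L/R = 79000/2600000000 = 30.3846 μs.
Per-hop propagation t_prop = 5.1/200000000 = 0.0255 μs.
Pipeline fill: first packet needs 4·t_tx to clear all hops; remaining 111 packets each add one t_tx.
Total = (4+112-1)·t_tx + 4·t_prop = 115·30.3846 + 4·0.0255 = 3494 μs.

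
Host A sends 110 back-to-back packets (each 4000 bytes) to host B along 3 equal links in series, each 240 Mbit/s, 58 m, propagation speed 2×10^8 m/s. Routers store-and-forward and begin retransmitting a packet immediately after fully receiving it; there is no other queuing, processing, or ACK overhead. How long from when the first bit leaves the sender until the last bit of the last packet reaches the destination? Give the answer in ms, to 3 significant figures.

14.9 ms

Per-hop transmission t_tx = L/R = 32000/240000000 = 0.133333 ms.
Per-hop propagation t_prop = 58/200000000 = 0.00029 ms.
Pipeline fill: first packet needs 3·t_tx to clear all hops; remaining 109 packets each add one t_tx.
Total = (3+110-1)·t_tx + 3·t_prop = 112·0.133333 + 3·0.00029 = 14.9 ms.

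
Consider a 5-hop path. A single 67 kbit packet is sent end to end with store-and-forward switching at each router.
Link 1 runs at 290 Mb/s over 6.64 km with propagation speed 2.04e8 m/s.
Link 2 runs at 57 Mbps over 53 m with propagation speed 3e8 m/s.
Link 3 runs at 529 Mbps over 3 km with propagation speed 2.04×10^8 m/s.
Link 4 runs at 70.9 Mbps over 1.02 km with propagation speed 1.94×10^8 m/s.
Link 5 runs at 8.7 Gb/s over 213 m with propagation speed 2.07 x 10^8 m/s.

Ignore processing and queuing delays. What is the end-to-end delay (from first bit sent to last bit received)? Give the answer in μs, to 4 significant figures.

2540 μs

L = 67000 bits.
Transmission delays (L/R per hop): 231.034, 1175.44, 126.654, 944.993, 7.70115 μs; sum = 2485.82 μs.
Propagation delays (d/s per hop): 32.549, 0.176667, 14.7059, 5.25773, 1.02899 μs; sum = 53.7183 μs.
End-to-end = 2540 μs.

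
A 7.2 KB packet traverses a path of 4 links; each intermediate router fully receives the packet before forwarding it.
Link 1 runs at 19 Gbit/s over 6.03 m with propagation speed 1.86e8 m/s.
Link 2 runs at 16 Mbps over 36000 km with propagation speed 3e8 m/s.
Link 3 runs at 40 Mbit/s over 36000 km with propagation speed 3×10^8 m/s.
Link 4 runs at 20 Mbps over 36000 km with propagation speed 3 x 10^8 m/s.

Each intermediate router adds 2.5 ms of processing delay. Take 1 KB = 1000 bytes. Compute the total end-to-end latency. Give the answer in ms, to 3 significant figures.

375 ms

L = 57600 bits.
Transmission delays (L/R per hop): 0.00303158, 3.6, 1.44, 2.88 ms; sum = 7.92303 ms.
Propagation delays (d/s per hop): 3.24194e-05, 120, 120, 120 ms; sum = 360 ms.
Processing at 3 router(s): 3 × 2.5 ms = 7.5 ms.
End-to-end = 375 ms.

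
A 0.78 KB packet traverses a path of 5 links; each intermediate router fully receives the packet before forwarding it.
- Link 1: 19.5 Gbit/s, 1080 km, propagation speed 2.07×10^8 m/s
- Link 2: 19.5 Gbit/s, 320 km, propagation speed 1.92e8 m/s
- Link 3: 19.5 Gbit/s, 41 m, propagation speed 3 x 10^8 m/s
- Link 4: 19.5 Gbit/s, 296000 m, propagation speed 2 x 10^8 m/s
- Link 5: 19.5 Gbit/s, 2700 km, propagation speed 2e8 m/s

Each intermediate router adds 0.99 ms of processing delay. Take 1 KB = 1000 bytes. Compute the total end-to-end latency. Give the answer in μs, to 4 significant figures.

25830 μs

L = 6240 bits.
Transmission delay per hop = L/R = 6240/19500000000 = 0.32 μs; 5 hops → 1.6 μs.
Propagation delays (d/s per hop): 5217.39, 1666.67, 0.136667, 1480, 13500 μs; sum = 21864.2 μs.
Processing at 4 router(s): 4 × 0.99 ms = 3960 μs.
End-to-end = 25830 μs.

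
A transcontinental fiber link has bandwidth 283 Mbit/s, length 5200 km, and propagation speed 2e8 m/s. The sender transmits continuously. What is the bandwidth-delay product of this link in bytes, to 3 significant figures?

Propagation delay = 5200000 / 200000000 = 0.026 s.
BDP = R × t_prop = 283000000 × 0.026 = 7358000 bits.
In bytes: 7358000/8 = 920000 bytes.

920000 bytes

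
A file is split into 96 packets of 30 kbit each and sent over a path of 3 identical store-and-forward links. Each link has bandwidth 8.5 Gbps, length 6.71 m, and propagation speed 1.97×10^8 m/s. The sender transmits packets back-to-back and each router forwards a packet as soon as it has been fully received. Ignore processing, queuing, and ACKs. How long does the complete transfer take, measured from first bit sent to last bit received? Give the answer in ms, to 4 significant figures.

Per-hop transmission t_tx = L/R = 30000/8500000000 = 0.00352941 ms.
Per-hop propagation t_prop = 6.71/197000000 = 3.40609e-05 ms.
Pipeline fill: first packet needs 3·t_tx to clear all hops; remaining 95 packets each add one t_tx.
Total = (3+96-1)·t_tx + 3·t_prop = 98·0.00352941 + 3·3.40609e-05 = 0.3460 ms.

0.3460 ms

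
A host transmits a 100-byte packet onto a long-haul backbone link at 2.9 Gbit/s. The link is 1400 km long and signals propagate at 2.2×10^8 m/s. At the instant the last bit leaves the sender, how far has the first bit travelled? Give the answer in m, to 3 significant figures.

60.7 m

t_tx = L/R = 800/2900000000 = 2.75862e-07 s.
Distance = s × t_tx = 2.2e+08 × 2.75862e-07 = 60.7 m.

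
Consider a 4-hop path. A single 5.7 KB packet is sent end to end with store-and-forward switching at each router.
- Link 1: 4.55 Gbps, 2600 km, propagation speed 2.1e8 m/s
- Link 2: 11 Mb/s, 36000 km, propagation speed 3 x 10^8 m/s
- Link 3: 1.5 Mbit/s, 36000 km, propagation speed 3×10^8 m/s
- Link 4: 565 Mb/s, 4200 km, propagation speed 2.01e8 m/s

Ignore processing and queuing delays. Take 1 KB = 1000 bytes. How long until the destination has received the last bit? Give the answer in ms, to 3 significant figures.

308 ms

L = 45600 bits.
Transmission delays (L/R per hop): 0.010022, 4.14545, 30.4, 0.080708 ms; sum = 34.6362 ms.
Propagation delays (d/s per hop): 12.381, 120, 120, 20.8955 ms; sum = 273.276 ms.
End-to-end = 308 ms.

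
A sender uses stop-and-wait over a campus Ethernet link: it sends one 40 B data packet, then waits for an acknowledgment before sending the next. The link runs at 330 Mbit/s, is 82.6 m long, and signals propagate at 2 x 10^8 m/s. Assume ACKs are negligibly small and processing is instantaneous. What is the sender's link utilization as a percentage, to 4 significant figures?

t_tx = L/R = 320/330000000 = 9.69697e-07 s.
t_prop = 82.6/200000000 = 4.13e-07 s; RTT = 8.26e-07 s.
Cycle = t_tx + RTT = 1.7957e-06 s.
Utilization = t_tx / cycle = 9.69697e-07/1.7957e-06 = 54.00 %.

54.00 %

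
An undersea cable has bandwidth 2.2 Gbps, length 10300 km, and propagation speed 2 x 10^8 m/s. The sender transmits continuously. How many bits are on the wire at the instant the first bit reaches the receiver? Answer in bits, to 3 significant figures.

Propagation delay = 10300000 / 200000000 = 0.0515 s.
BDP = R × t_prop = 2200000000 × 0.0515 = 113300000 bits.

113000000 bits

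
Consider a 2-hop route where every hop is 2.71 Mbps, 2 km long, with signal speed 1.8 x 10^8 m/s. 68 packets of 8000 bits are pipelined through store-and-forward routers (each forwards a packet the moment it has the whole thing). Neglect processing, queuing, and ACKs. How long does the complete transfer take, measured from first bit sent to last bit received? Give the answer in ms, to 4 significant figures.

Per-hop transmission t_tx = L/R = 8000/2710000 = 2.95203 ms.
Per-hop propagation t_prop = 2000/180000000 = 0.0111111 ms.
Pipeline fill: first packet needs 2·t_tx to clear all hops; remaining 67 packets each add one t_tx.
Total = (2+68-1)·t_tx + 2·t_prop = 69·2.95203 + 2·0.0111111 = 203.7 ms.

203.7 ms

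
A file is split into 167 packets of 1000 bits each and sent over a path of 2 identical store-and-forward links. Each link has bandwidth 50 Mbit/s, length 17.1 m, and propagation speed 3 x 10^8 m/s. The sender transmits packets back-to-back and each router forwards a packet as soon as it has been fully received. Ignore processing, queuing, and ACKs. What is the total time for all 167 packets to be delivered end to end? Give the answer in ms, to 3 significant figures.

3.36 ms

Per-hop transmission t_tx = L/R = 1000/50000000 = 0.02 ms.
Per-hop propagation t_prop = 17.1/300000000 = 5.7e-05 ms.
Pipeline fill: first packet needs 2·t_tx to clear all hops; remaining 166 packets each add one t_tx.
Total = (2+167-1)·t_tx + 2·t_prop = 168·0.02 + 2·5.7e-05 = 3.36 ms.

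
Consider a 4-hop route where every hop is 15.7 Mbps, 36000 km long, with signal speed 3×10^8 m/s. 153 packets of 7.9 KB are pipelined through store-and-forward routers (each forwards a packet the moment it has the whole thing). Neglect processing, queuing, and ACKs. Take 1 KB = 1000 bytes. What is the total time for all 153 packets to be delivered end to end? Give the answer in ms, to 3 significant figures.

Per-hop transmission t_tx = L/R = 63200/15700000 = 4.02548 ms.
Per-hop propagation t_prop = 36000000/300000000 = 120 ms.
Pipeline fill: first packet needs 4·t_tx to clear all hops; remaining 152 packets each add one t_tx.
Total = (4+153-1)·t_tx + 4·t_prop = 156·4.02548 + 4·120 = 1110 ms.

1110 ms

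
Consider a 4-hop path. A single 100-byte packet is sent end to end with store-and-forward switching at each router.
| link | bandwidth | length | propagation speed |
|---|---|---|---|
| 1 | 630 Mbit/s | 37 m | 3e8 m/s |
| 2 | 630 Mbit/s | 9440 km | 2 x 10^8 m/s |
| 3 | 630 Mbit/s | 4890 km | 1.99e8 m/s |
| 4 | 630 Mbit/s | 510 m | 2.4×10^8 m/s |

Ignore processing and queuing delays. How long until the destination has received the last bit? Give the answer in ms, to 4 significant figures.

71.78 ms

L = 100 × 8 = 800 bits.
Transmission delay per hop = L/R = 800/630000000 = 0.00126984 ms; 4 hops → 0.00507937 ms.
Propagation delays (d/s per hop): 0.000123333, 47.2, 24.5729, 0.002125 ms; sum = 71.7751 ms.
End-to-end = 71.78 ms.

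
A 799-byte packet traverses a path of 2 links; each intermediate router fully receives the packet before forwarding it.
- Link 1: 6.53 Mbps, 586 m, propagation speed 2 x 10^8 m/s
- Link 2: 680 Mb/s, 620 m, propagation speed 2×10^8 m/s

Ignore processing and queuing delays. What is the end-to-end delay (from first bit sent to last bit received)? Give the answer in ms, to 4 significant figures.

0.9943 ms

L = 799 × 8 = 6392 bits.
Transmission delays (L/R per hop): 0.978867, 0.0094 ms; sum = 0.988267 ms.
Propagation delays (d/s per hop): 0.00293, 0.0031 ms; sum = 0.00603 ms.
End-to-end = 0.9943 ms.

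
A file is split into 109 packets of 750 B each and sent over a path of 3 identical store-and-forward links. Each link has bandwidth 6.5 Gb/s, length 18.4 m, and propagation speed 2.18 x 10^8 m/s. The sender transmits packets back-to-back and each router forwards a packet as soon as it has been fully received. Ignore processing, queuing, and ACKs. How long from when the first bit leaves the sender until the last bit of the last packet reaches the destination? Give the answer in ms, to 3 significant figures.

Per-hop transmission t_tx = L/R = 6000/6500000000 = 0.000923077 ms.
Per-hop propagation t_prop = 18.4/2.18e+08 = 8.44037e-05 ms.
Pipeline fill: first packet needs 3·t_tx to clear all hops; remaining 108 packets each add one t_tx.
Total = (3+109-1)·t_tx + 3·t_prop = 111·0.000923077 + 3·8.44037e-05 = 0.103 ms.

0.103 ms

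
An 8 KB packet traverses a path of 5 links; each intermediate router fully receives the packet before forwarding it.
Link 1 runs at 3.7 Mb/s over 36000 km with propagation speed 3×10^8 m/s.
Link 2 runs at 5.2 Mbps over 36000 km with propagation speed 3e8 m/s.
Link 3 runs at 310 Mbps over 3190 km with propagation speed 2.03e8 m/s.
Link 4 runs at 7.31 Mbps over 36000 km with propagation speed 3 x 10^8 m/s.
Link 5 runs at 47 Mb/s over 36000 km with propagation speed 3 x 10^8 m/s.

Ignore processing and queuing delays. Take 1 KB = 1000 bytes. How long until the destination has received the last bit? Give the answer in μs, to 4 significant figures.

535600 μs

L = 64000 bits.
Transmission delays (L/R per hop): 17297.3, 12307.7, 206.452, 8755.13, 1361.7 μs; sum = 39928.3 μs.
Propagation delays (d/s per hop): 120000, 120000, 15714.3, 120000, 120000 μs; sum = 495714 μs.
End-to-end = 535600 μs.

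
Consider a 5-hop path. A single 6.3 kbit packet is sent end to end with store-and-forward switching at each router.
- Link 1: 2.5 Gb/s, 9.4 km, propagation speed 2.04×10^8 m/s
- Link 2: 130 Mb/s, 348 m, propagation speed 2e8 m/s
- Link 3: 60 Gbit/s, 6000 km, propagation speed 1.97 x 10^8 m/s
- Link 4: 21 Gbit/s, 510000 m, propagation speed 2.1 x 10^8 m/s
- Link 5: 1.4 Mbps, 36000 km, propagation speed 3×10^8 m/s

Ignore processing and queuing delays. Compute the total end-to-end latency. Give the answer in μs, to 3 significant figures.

L = 6300 bits.
Transmission delays (L/R per hop): 2.52, 48.4615, 0.105, 0.3, 4500 μs; sum = 4551.39 μs.
Propagation delays (d/s per hop): 46.0784, 1.74, 30456.9, 2428.57, 120000 μs; sum = 152933 μs.
End-to-end = 157000 μs.

157000 μs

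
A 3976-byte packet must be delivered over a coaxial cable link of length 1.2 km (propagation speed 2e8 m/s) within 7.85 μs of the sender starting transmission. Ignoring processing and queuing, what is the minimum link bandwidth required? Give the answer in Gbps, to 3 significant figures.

L = 31808 bits.
Propagation delay = 1200 / 200000000 = 6 μs.
Transmission budget = 7.85 − 6 = 1.85 μs.
R ≥ L / t_tx = 31808 bits / 1.85e-06 s = 17.2 Gbps.

17.2 Gbps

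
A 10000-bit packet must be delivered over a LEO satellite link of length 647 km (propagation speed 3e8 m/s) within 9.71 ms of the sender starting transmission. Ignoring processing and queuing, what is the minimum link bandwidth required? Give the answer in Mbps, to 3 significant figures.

Propagation delay = 647000 / 300000000 = 2.15667 ms.
Transmission budget = 9.71 − 2.15667 = 7.55333 ms.
R ≥ L / t_tx = 10000 bits / 0.00755333 s = 1.32 Mbps.

1.32 Mbps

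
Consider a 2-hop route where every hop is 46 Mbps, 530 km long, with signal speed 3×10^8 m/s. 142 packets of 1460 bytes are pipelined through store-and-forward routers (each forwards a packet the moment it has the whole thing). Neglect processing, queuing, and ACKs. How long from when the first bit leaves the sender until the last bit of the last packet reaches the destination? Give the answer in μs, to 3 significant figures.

39800 μs

Per-hop transmission t_tx = L/R = 11680/46000000 = 253.913 μs.
Per-hop propagation t_prop = 530000/300000000 = 1766.67 μs.
Pipeline fill: first packet needs 2·t_tx to clear all hops; remaining 141 packets each add one t_tx.
Total = (2+142-1)·t_tx + 2·t_prop = 143·253.913 + 2·1766.67 = 39800 μs.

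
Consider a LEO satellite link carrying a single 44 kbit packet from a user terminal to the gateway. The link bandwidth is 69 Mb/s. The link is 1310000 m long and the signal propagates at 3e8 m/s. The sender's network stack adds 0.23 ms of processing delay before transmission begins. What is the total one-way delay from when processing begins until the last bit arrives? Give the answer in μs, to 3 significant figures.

5230 μs

L = 44000 bits.
Transmission delay = L/R = 44000 / 69000000 = 637.681 μs.
Propagation delay = d/s = 1310000 m / 300000000 m/s = 4366.67 μs.
Plus processing delay 0.23 ms = 230 μs.
Total = 5230 μs.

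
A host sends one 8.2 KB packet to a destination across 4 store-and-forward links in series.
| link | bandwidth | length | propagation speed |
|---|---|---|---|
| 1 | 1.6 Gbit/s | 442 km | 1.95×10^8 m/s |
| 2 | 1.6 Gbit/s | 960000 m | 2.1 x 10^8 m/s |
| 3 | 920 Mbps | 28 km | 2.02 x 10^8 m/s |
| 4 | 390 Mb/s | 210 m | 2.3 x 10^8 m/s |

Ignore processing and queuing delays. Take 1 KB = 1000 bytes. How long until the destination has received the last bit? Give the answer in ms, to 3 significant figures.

L = 65600 bits.
Transmission delays (L/R per hop): 0.041, 0.041, 0.0713043, 0.168205 ms; sum = 0.321509 ms.
Propagation delays (d/s per hop): 2.26667, 4.57143, 0.138614, 0.000913043 ms; sum = 6.97762 ms.
End-to-end = 7.30 ms.

7.30 ms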